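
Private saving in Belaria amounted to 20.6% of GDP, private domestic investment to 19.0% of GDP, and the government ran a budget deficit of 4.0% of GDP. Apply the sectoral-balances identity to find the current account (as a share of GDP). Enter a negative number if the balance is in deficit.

-2.4

By the sectoral-balances identity, CA = (S_private - I) + (T - G).
Private balance = 20.6 - 19.0 = 1.6
Government balance (T - G) = -4.0
CA = 1.6 + (-4.0) = -2.4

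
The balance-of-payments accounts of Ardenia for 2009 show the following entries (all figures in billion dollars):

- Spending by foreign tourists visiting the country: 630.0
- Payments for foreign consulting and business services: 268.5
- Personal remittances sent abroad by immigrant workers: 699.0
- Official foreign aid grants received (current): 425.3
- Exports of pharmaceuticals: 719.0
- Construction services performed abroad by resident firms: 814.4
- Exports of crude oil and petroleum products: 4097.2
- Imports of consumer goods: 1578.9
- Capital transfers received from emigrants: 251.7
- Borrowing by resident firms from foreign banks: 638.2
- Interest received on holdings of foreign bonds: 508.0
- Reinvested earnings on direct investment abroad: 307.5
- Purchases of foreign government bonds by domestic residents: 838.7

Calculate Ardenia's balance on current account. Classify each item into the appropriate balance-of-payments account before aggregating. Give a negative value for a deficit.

Goods: 719.0 + 4097.2 - 1578.9 = 3237.3
Services: 814.4 - 268.5 + 630.0 = 1175.9
Primary income: 307.5 + 508.0 = 815.5
Secondary income: 425.3 - 699.0 = -273.7
Current account = 3237.3 + 1175.9 + 815.5 + (-273.7) = 4955.0
(Excluded from the current account — capital account: capital transfers received from emigrants 251.7; financial account: borrowing by resident firms from foreign banks 638.2, purchases of foreign government bonds by domestic residents 838.7.)

4955.0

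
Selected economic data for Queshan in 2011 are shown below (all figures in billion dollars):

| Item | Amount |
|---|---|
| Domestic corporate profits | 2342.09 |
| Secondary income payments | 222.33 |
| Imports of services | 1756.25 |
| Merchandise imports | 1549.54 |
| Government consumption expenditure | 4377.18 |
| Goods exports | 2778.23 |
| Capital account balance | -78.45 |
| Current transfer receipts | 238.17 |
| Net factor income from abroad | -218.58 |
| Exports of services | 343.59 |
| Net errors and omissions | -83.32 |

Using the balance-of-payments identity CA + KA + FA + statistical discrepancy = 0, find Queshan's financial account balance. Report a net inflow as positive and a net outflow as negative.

548.48

Goods balance = 2778.23 - 1549.54 = 1228.69
Services balance = 343.59 - 1756.25 = -1412.66
Trade balance (goods + services) = 1228.69 + (-1412.66) = -183.97
Net primary income = -218.58
Net secondary income = 238.17 - 222.33 = 15.84
Current account = -183.97 + (-218.58) + 15.84 = -386.71
Financial account = -(-386.71 + (-78.45) + (-83.32)) = 548.48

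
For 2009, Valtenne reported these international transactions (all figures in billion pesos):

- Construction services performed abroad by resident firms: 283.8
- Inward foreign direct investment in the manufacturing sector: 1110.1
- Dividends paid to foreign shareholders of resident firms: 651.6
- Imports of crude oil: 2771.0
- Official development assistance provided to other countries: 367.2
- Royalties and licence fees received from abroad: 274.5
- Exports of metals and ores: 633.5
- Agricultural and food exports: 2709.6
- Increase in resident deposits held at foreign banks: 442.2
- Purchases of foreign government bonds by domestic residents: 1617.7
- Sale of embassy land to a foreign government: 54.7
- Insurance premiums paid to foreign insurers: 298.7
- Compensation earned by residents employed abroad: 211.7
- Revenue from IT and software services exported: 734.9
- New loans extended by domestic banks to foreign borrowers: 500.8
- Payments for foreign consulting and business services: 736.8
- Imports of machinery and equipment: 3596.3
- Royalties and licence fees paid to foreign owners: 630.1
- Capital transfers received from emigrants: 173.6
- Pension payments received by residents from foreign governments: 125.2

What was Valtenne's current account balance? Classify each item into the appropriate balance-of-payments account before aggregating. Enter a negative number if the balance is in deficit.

-4078.5

Goods: 2709.6 - 2771.0 - 3596.3 + 633.5 = -3024.2
Services: -630.1 - 736.8 + 274.5 + 283.8 + 734.9 - 298.7 = -372.4
Primary income: 211.7 - 651.6 = -439.9
Secondary income: -367.2 + 125.2 = -242.0
Current account = (-3024.2) + (-372.4) + (-439.9) + (-242.0) = -4078.5
(Excluded from the current account — financial account: inward foreign direct investment in the manufacturing sector 1110.1, increase in resident deposits held at foreign banks 442.2, purchases of foreign government bonds by domestic residents 1617.7, new loans extended by domestic banks to foreign borrowers 500.8; capital account: sale of embassy land to a foreign government 54.7, capital transfers received from emigrants 173.6.)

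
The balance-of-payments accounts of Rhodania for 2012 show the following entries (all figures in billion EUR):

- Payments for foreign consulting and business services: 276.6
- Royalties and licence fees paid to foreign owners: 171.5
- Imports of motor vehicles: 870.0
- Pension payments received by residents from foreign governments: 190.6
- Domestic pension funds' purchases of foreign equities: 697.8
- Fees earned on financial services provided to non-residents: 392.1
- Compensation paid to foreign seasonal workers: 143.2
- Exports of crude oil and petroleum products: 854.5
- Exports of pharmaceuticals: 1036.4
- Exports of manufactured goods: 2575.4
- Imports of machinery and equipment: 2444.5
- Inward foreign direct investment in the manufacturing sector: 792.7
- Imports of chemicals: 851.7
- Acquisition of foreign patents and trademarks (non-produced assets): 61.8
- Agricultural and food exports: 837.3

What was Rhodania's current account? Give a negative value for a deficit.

1128.8

Goods: 854.5 + 837.3 + 2575.4 - 2444.5 - 851.7 - 870.0 + 1036.4 = 1137.4
Services: 392.1 - 276.6 - 171.5 = -56.0
Primary income: -143.2
Secondary income: 190.6
Current account = 1137.4 + (-56.0) + (-143.2) + 190.6 = 1128.8
(Excluded from the current account — financial account: domestic pension funds' purchases of foreign equities 697.8, inward foreign direct investment in the manufacturing sector 792.7; capital account: acquisition of foreign patents and trademarks (non-produced assets) 61.8.)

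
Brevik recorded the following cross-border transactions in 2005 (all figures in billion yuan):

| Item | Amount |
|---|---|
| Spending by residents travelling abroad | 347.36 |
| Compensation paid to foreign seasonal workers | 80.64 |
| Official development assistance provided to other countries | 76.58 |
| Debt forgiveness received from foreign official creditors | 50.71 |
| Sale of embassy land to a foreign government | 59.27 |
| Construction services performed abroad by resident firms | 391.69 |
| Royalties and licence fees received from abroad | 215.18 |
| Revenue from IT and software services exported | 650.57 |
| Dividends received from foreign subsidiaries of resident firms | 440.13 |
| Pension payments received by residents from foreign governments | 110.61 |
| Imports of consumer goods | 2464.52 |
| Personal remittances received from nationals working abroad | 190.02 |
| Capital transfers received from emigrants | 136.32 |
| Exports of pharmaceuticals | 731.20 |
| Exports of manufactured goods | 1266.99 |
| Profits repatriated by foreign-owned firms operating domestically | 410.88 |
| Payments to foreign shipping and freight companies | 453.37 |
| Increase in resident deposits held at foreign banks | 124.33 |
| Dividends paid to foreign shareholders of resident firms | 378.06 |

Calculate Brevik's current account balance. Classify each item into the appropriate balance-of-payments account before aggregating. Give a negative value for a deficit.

-215.02

Goods: -2464.52 + 731.20 + 1266.99 = -466.33
Services: 650.57 + 215.18 - 453.37 + 391.69 - 347.36 = 456.71
Primary income: 440.13 - 378.06 - 410.88 - 80.64 = -429.45
Secondary income: 110.61 - 76.58 + 190.02 = 224.05
Current account = (-466.33) + 456.71 + (-429.45) + 224.05 = -215.02
(Excluded from the current account — capital account: debt forgiveness received from foreign official creditors 50.71, sale of embassy land to a foreign government 59.27, capital transfers received from emigrants 136.32; financial account: increase in resident deposits held at foreign banks 124.33.)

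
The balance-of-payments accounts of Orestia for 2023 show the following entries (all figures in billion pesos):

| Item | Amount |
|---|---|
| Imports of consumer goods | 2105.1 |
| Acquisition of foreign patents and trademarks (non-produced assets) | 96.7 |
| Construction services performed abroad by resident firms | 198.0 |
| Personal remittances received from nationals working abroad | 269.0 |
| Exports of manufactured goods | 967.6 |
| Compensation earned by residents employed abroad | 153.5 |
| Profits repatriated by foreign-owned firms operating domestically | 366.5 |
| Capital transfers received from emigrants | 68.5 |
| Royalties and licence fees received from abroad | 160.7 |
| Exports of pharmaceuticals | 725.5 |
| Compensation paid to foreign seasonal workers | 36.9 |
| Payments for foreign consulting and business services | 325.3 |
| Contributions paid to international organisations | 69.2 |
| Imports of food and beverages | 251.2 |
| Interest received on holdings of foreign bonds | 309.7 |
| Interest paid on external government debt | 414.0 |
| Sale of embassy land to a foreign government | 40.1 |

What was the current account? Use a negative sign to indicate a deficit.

-784.2

Goods: 967.6 - 2105.1 - 251.2 + 725.5 = -663.2
Services: 198.0 - 325.3 + 160.7 = 33.4
Primary income: -414.0 + 309.7 - 366.5 - 36.9 + 153.5 = -354.2
Secondary income: -69.2 + 269.0 = 199.8
Current account = (-663.2) + 33.4 + (-354.2) + 199.8 = -784.2
(Excluded from the current account — capital account: acquisition of foreign patents and trademarks (non-produced assets) 96.7, capital transfers received from emigrants 68.5, sale of embassy land to a foreign government 40.1.)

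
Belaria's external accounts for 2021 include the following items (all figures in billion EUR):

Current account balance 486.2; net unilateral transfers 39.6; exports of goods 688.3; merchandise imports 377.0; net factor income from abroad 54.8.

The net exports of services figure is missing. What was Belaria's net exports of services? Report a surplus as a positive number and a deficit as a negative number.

Current account = goods balance + services balance + net primary income + net secondary income
Sum of the known components = 405.7
Net exports of services = CA - (known components) = 486.2 - 405.7 = 80.5

80.5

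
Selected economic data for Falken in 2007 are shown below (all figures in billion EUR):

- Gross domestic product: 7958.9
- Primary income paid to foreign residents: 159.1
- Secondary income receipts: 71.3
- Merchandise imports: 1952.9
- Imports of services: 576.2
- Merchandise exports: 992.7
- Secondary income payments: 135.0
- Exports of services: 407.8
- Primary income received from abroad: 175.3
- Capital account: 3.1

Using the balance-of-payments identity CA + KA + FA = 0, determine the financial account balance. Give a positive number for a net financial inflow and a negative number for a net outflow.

1173.0

Goods balance = 992.7 - 1952.9 = -960.2
Services balance = 407.8 - 576.2 = -168.4
Trade balance (goods + services) = -960.2 + (-168.4) = -1128.6
Net primary income = 175.3 - 159.1 = 16.2
Net secondary income = 71.3 - 135.0 = -63.7
Current account = -1128.6 + 16.2 + (-63.7) = -1176.1
Financial account = -(-1176.1 + 3.1) = 1173.0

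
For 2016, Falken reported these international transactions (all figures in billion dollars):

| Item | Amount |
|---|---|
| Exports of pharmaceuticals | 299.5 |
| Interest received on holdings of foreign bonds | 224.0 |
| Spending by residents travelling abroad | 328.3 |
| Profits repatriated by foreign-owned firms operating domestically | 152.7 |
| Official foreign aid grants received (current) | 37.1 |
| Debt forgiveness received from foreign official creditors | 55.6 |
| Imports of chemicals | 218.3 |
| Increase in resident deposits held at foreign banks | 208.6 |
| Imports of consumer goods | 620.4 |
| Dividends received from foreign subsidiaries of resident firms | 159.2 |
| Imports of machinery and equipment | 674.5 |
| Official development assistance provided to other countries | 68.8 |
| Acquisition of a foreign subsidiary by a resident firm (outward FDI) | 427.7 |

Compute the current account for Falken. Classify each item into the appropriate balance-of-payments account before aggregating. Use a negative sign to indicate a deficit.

-1343.2

Goods: -674.5 + 299.5 - 218.3 - 620.4 = -1213.7
Services: -328.3
Primary income: -152.7 + 224.0 + 159.2 = 230.5
Secondary income: -68.8 + 37.1 = -31.7
Current account = (-1213.7) + (-328.3) + 230.5 + (-31.7) = -1343.2
(Excluded from the current account — capital account: debt forgiveness received from foreign official creditors 55.6; financial account: increase in resident deposits held at foreign banks 208.6, acquisition of a foreign subsidiary by a resident firm (outward FDI) 427.7.)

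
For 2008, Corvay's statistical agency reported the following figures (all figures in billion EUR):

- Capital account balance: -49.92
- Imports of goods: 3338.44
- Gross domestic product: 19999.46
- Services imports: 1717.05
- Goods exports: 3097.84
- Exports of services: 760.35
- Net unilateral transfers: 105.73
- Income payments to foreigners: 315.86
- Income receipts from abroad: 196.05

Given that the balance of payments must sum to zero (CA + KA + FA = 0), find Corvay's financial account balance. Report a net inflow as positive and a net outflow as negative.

Goods balance = 3097.84 - 3338.44 = -240.60
Services balance = 760.35 - 1717.05 = -956.70
Trade balance (goods + services) = -240.60 + (-956.70) = -1197.30
Net primary income = 196.05 - 315.86 = -119.81
Net secondary income = 105.73
Current account = -1197.30 + (-119.81) + 105.73 = -1211.38
Financial account = -(-1211.38 + (-49.92)) = 1261.30

1261.30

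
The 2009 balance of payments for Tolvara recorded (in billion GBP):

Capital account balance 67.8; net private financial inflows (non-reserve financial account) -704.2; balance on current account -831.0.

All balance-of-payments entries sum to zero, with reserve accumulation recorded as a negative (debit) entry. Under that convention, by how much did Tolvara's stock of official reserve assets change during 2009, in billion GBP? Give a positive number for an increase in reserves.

-1467.4

Official reserve transactions balance = -((-831.0) + 67.8 + (-704.2)) = 1467.4
An accumulation of reserves is recorded as a debit (negative entry), so the change in the stock of reserves is the negative of that balance.
Change in official reserves = -(1467.4) = -1467.4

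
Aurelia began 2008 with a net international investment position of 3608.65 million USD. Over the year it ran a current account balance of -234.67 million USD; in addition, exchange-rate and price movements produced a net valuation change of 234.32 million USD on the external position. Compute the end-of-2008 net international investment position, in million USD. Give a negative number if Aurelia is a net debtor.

Change in NIIP = current account + net valuation change = -234.67 + 234.32 = -0.35
End-of-year NIIP = 3608.65 + (-0.35) = 3608.30

3608.30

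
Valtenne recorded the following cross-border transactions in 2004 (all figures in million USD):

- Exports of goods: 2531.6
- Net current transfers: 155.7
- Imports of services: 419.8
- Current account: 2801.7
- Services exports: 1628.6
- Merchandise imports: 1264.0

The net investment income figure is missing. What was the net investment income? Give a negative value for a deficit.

169.6

Current account = goods balance + services balance + net primary income + net secondary income
Sum of the known components = 2632.1
Net investment income = CA - (known components) = 2801.7 - 2632.1 = 169.6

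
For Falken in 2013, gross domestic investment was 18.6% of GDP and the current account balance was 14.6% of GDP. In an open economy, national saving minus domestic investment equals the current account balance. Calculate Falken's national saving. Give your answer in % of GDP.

33.2

S = I + CA = 18.6 + 14.6 = 33.2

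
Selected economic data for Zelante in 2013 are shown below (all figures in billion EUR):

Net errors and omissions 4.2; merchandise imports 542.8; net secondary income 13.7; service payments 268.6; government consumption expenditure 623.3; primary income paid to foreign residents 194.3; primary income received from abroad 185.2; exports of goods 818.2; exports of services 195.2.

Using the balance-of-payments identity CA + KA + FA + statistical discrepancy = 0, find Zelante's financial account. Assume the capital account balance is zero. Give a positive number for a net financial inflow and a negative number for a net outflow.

-210.8

Goods balance = 818.2 - 542.8 = 275.4
Services balance = 195.2 - 268.6 = -73.4
Trade balance (goods + services) = 275.4 + (-73.4) = 202.0
Net primary income = 185.2 - 194.3 = -9.1
Net secondary income = 13.7
Current account = 202.0 + (-9.1) + 13.7 = 206.6
Financial account = -(206.6 + 4.2) = -210.8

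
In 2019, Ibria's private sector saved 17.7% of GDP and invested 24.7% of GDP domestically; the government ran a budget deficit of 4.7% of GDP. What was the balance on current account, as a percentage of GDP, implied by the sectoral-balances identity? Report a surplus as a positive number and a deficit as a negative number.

-11.7

By the sectoral-balances identity, CA = (S_private - I) + (T - G).
Private balance = 17.7 - 24.7 = -7.0
Government balance (T - G) = -4.7
CA = -7.0 + (-4.7) = -11.7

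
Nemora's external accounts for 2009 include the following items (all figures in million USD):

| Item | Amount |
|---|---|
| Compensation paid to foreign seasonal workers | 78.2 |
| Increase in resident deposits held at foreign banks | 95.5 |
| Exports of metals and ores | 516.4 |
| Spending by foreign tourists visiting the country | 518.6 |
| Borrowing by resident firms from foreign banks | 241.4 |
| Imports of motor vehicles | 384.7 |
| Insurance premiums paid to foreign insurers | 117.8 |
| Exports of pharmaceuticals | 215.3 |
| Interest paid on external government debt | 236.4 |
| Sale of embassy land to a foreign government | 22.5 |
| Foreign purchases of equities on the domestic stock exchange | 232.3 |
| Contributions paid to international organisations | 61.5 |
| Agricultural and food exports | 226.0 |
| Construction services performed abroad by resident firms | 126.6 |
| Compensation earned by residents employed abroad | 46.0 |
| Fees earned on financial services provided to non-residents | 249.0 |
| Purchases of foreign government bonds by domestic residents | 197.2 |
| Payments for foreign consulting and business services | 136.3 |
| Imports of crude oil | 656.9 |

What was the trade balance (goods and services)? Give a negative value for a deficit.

Goods: 215.3 - 656.9 - 384.7 + 516.4 + 226.0 = -83.9
Services: -117.8 - 136.3 + 249.0 + 126.6 + 518.6 = 640.1
Trade balance = -83.9 + 640.1 = 556.2
(Excluded from the trade balance — primary income: compensation paid to foreign seasonal workers 78.2, interest paid on external government debt 236.4, compensation earned by residents employed abroad 46.0; financial account: increase in resident deposits held at foreign banks 95.5, borrowing by resident firms from foreign banks 241.4, foreign purchases of equities on the domestic stock exchange 232.3, purchases of foreign government bonds by domestic residents 197.2; capital account: sale of embassy land to a foreign government 22.5; secondary income: contributions paid to international organisations 61.5.)

556.2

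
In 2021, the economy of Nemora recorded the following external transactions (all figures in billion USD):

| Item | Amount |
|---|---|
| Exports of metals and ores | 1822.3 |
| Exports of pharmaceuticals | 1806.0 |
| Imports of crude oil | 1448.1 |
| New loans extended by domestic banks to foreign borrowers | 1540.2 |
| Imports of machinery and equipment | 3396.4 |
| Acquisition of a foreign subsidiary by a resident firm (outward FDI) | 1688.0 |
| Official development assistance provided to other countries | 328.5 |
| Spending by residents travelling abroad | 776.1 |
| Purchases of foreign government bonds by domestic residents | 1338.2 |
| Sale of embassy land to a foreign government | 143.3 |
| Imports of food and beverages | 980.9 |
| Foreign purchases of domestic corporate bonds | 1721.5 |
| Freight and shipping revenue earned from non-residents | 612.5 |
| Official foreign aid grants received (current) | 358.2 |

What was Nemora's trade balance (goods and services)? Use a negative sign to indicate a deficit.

Goods: -1448.1 - 980.9 - 3396.4 + 1822.3 + 1806.0 = -2197.1
Services: -776.1 + 612.5 = -163.6
Trade balance = -2197.1 + (-163.6) = -2360.7
(Excluded from the trade balance — financial account: new loans extended by domestic banks to foreign borrowers 1540.2, acquisition of a foreign subsidiary by a resident firm (outward FDI) 1688.0, purchases of foreign government bonds by domestic residents 1338.2, foreign purchases of domestic corporate bonds 1721.5; secondary income: official development assistance provided to other countries 328.5, official foreign aid grants received (current) 358.2; capital account: sale of embassy land to a foreign government 143.3.)

-2360.7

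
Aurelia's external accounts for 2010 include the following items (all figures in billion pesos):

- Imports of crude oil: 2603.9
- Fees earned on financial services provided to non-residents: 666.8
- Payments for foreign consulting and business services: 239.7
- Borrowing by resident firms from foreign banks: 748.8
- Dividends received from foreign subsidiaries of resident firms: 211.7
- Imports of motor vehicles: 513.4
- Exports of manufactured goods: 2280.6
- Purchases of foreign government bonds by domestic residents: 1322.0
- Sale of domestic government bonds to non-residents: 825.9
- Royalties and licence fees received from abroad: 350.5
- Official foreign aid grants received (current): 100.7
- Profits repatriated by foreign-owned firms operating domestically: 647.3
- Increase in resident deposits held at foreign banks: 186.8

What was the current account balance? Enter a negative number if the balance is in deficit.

Goods: -513.4 + 2280.6 - 2603.9 = -836.7
Services: 666.8 - 239.7 + 350.5 = 777.6
Primary income: 211.7 - 647.3 = -435.6
Secondary income: 100.7
Current account = (-836.7) + 777.6 + (-435.6) + 100.7 = -394.0
(Excluded from the current account — financial account: borrowing by resident firms from foreign banks 748.8, purchases of foreign government bonds by domestic residents 1322.0, sale of domestic government bonds to non-residents 825.9, increase in resident deposits held at foreign banks 186.8.)

-394.0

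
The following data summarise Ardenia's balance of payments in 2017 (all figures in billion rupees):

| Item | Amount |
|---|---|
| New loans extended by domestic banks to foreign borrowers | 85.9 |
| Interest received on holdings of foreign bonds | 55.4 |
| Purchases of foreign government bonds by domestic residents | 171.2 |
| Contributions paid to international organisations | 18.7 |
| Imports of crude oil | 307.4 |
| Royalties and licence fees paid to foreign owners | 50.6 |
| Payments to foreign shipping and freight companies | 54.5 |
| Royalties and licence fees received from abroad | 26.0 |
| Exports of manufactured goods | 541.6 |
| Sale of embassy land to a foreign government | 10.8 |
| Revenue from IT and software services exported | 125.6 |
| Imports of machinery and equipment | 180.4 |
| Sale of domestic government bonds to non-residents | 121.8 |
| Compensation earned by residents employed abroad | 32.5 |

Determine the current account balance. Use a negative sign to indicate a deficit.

169.5

Goods: 541.6 - 180.4 - 307.4 = 53.8
Services: 26.0 - 50.6 + 125.6 - 54.5 = 46.5
Primary income: 55.4 + 32.5 = 87.9
Secondary income: -18.7
Current account = 53.8 + 46.5 + 87.9 + (-18.7) = 169.5
(Excluded from the current account — financial account: new loans extended by domestic banks to foreign borrowers 85.9, purchases of foreign government bonds by domestic residents 171.2, sale of domestic government bonds to non-residents 121.8; capital account: sale of embassy land to a foreign government 10.8.)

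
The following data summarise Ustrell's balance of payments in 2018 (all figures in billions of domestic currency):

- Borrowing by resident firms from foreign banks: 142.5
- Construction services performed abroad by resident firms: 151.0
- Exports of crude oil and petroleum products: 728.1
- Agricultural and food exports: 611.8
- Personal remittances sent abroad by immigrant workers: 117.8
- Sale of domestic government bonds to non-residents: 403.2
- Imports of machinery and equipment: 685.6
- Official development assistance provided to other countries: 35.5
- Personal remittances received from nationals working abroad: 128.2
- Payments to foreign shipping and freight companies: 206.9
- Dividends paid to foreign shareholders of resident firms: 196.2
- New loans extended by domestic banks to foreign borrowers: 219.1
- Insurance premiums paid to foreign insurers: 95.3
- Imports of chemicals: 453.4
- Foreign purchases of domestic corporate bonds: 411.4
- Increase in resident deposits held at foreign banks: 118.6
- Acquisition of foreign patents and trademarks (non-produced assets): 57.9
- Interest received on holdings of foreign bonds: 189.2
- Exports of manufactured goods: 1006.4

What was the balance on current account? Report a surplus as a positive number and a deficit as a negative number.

1024.0

Goods: 611.8 - 453.4 - 685.6 + 1006.4 + 728.1 = 1207.3
Services: 151.0 - 95.3 - 206.9 = -151.2
Primary income: 189.2 - 196.2 = -7.0
Secondary income: 128.2 - 117.8 - 35.5 = -25.1
Current account = 1207.3 + (-151.2) + (-7.0) + (-25.1) = 1024.0
(Excluded from the current account — financial account: borrowing by resident firms from foreign banks 142.5, sale of domestic government bonds to non-residents 403.2, new loans extended by domestic banks to foreign borrowers 219.1, foreign purchases of domestic corporate bonds 411.4, increase in resident deposits held at foreign banks 118.6; capital account: acquisition of foreign patents and trademarks (non-produced assets) 57.9.)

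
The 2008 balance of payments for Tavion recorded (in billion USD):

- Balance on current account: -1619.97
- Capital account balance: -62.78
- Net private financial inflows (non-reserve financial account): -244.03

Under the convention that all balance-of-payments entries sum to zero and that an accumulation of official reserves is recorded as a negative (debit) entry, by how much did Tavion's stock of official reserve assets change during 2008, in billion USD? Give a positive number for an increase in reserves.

-1926.78

Official reserve transactions balance = -((-1619.97) + (-62.78) + (-244.03)) = 1926.78
An accumulation of reserves is recorded as a debit (negative entry), so the change in the stock of reserves is the negative of that balance.
Change in official reserves = -(1926.78) = -1926.78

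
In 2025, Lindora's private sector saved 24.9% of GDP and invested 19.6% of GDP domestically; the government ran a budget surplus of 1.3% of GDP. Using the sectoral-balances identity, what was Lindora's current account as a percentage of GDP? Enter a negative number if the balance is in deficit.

6.6

By the sectoral-balances identity, CA = (S_private - I) + (T - G).
Private balance = 24.9 - 19.6 = 5.3
Government balance (T - G) = 1.3
CA = 5.3 + 1.3 = 6.6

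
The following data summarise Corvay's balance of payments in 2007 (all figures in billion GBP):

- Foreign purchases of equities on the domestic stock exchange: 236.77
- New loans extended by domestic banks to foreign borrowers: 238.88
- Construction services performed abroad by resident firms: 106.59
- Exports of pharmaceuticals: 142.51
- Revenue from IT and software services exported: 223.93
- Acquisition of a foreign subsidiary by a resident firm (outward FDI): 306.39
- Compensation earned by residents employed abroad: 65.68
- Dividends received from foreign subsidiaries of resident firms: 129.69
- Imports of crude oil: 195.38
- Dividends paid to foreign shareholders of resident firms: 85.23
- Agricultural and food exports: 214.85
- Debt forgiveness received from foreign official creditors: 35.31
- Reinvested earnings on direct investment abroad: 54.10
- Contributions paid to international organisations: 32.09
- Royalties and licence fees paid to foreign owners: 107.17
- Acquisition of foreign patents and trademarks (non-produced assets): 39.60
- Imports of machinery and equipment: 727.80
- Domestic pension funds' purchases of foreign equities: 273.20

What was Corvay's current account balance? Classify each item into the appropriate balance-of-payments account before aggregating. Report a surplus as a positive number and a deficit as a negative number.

-210.32

Goods: 142.51 - 195.38 - 727.80 + 214.85 = -565.82
Services: -107.17 + 223.93 + 106.59 = 223.35
Primary income: 65.68 - 85.23 + 129.69 + 54.10 = 164.24
Secondary income: -32.09
Current account = (-565.82) + 223.35 + 164.24 + (-32.09) = -210.32
(Excluded from the current account — financial account: foreign purchases of equities on the domestic stock exchange 236.77, new loans extended by domestic banks to foreign borrowers 238.88, acquisition of a foreign subsidiary by a resident firm (outward FDI) 306.39, domestic pension funds' purchases of foreign equities 273.20; capital account: debt forgiveness received from foreign official creditors 35.31, acquisition of foreign patents and trademarks (non-produced assets) 39.60.)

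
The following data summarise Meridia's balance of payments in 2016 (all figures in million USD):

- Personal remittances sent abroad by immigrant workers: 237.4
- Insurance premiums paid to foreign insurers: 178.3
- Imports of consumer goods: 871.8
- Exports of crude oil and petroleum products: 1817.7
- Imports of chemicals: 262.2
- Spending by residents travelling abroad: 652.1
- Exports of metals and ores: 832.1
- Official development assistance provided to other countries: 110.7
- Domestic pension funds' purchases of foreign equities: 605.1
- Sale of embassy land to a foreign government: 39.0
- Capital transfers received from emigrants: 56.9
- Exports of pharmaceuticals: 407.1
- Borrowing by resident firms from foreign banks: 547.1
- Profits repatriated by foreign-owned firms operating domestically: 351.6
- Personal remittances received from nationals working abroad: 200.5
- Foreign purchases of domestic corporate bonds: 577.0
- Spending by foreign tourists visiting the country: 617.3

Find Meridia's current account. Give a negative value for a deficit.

Goods: 1817.7 - 262.2 + 407.1 - 871.8 + 832.1 = 1922.9
Services: 617.3 - 652.1 - 178.3 = -213.1
Primary income: -351.6
Secondary income: 200.5 - 110.7 - 237.4 = -147.6
Current account = 1922.9 + (-213.1) + (-351.6) + (-147.6) = 1210.6
(Excluded from the current account — financial account: domestic pension funds' purchases of foreign equities 605.1, borrowing by resident firms from foreign banks 547.1, foreign purchases of domestic corporate bonds 577.0; capital account: sale of embassy land to a foreign government 39.0, capital transfers received from emigrants 56.9.)

1210.6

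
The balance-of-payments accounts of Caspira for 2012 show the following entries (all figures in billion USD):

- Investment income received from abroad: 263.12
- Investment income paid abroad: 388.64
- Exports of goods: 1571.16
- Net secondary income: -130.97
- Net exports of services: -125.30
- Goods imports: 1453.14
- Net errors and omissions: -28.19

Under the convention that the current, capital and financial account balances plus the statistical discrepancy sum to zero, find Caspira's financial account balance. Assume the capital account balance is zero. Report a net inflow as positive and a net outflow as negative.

Goods balance = 1571.16 - 1453.14 = 118.02
Services balance = -125.30
Trade balance (goods + services) = 118.02 + (-125.30) = -7.28
Net primary income = 263.12 - 388.64 = -125.52
Net secondary income = -130.97
Current account = -7.28 + (-125.52) + (-130.97) = -263.77
Financial account = -(-263.77 + (-28.19)) = 291.96

291.96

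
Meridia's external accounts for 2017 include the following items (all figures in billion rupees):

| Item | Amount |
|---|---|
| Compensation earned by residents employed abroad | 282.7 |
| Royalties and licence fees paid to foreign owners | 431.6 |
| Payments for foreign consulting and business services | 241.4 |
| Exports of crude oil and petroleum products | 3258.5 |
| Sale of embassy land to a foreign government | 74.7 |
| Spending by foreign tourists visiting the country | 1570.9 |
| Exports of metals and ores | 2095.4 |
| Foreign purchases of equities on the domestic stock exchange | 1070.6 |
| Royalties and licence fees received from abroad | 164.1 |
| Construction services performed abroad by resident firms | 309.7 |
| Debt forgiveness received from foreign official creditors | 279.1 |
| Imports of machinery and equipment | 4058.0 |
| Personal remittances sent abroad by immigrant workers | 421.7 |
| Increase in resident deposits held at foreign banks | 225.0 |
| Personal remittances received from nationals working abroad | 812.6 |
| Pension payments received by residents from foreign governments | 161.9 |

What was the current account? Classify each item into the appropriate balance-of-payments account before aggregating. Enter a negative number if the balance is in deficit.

Goods: 2095.4 + 3258.5 - 4058.0 = 1295.9
Services: -431.6 + 309.7 + 164.1 + 1570.9 - 241.4 = 1371.7
Primary income: 282.7
Secondary income: 161.9 + 812.6 - 421.7 = 552.8
Current account = 1295.9 + 1371.7 + 282.7 + 552.8 = 3503.1
(Excluded from the current account — capital account: sale of embassy land to a foreign government 74.7, debt forgiveness received from foreign official creditors 279.1; financial account: foreign purchases of equities on the domestic stock exchange 1070.6, increase in resident deposits held at foreign banks 225.0.)

3503.1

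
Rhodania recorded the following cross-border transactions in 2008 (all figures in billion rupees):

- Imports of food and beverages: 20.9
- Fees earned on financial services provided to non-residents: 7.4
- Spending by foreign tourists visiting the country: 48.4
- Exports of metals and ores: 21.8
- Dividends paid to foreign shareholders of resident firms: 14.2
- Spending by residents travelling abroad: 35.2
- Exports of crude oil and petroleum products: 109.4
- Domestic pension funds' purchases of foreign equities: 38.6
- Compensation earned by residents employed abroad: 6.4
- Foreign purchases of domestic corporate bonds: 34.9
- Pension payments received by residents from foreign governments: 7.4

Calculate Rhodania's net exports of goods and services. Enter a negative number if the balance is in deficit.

Goods: 109.4 + 21.8 - 20.9 = 110.3
Services: 7.4 + 48.4 - 35.2 = 20.6
Trade balance = 110.3 + 20.6 = 130.9
(Excluded from the trade balance — primary income: dividends paid to foreign shareholders of resident firms 14.2, compensation earned by residents employed abroad 6.4; financial account: domestic pension funds' purchases of foreign equities 38.6, foreign purchases of domestic corporate bonds 34.9; secondary income: pension payments received by residents from foreign governments 7.4.)

130.9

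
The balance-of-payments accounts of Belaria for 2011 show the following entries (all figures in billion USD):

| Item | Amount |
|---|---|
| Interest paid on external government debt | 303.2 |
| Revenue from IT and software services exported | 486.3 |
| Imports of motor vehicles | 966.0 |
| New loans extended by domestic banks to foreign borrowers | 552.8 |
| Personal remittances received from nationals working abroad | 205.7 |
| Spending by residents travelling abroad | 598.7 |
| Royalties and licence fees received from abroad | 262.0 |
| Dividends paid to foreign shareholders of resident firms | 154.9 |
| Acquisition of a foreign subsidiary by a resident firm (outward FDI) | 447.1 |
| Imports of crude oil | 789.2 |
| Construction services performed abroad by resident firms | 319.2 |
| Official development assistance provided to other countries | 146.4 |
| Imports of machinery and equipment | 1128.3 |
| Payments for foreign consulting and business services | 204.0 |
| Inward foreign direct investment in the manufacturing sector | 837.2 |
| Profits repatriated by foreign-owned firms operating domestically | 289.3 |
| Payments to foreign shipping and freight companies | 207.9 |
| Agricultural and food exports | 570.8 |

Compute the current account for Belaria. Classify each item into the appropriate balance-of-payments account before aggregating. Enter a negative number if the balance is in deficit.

Goods: -789.2 + 570.8 - 1128.3 - 966.0 = -2312.7
Services: -204.0 + 486.3 + 319.2 + 262.0 - 598.7 - 207.9 = 56.9
Primary income: -303.2 - 154.9 - 289.3 = -747.4
Secondary income: -146.4 + 205.7 = 59.3
Current account = (-2312.7) + 56.9 + (-747.4) + 59.3 = -2943.9
(Excluded from the current account — financial account: new loans extended by domestic banks to foreign borrowers 552.8, acquisition of a foreign subsidiary by a resident firm (outward FDI) 447.1, inward foreign direct investment in the manufacturing sector 837.2.)

-2943.9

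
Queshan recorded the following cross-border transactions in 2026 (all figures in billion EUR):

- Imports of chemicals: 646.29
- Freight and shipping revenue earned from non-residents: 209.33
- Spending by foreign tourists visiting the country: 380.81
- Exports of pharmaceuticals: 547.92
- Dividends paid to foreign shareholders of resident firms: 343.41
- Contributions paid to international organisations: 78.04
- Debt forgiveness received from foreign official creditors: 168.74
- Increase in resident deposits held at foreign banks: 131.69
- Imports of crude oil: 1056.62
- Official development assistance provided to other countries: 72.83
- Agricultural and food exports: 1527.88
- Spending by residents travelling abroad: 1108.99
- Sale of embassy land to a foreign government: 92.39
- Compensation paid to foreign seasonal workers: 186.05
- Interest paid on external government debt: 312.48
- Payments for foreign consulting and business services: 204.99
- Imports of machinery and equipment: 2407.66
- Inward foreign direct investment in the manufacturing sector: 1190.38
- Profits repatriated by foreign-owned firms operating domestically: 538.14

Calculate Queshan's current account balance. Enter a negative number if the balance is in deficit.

Goods: 1527.88 - 1056.62 - 2407.66 - 646.29 + 547.92 = -2034.77
Services: 209.33 - 1108.99 + 380.81 - 204.99 = -723.84
Primary income: -343.41 - 312.48 - 538.14 - 186.05 = -1380.08
Secondary income: -72.83 - 78.04 = -150.87
Current account = (-2034.77) + (-723.84) + (-1380.08) + (-150.87) = -4289.56
(Excluded from the current account — capital account: debt forgiveness received from foreign official creditors 168.74, sale of embassy land to a foreign government 92.39; financial account: increase in resident deposits held at foreign banks 131.69, inward foreign direct investment in the manufacturing sector 1190.38.)

-4289.56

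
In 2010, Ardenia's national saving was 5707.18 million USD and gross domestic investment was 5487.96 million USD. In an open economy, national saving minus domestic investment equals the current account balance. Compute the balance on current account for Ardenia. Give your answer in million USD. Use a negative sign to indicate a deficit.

219.22

S - I = CA (net lending to the rest of the world).
CA = S - I = 5707.18 - 5487.96 = 219.22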